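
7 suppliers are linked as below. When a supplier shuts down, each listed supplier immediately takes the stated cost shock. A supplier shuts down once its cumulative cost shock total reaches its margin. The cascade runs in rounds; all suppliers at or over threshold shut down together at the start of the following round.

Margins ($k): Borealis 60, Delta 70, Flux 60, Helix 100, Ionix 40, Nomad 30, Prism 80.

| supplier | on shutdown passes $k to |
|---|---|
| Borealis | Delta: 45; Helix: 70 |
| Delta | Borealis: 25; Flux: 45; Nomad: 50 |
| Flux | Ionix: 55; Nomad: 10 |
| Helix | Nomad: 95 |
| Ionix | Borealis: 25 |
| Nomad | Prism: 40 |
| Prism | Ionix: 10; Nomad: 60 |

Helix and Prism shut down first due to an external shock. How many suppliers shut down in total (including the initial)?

Round 1 — Helix, Prism shut down (initial).
  Ionix: +10 → 10 < 40
  Nomad: +95+60 → 155 ≥ 30
Round 2 — Nomad shuts down.
No further shutdowns.

3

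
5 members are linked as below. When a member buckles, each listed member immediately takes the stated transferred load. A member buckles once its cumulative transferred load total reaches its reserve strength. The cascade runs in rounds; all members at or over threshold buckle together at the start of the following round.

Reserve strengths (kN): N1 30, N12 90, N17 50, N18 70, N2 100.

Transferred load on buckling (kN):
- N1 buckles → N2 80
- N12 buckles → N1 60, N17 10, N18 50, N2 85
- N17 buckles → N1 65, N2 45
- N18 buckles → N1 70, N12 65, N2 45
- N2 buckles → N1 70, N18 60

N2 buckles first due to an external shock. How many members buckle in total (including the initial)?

Round 1 — N2 buckles (initial).
  N1: +70 → 70 ≥ 30
  N18: +60 → 60 < 70
Round 2 — N1 buckles.
No further bucklings.

2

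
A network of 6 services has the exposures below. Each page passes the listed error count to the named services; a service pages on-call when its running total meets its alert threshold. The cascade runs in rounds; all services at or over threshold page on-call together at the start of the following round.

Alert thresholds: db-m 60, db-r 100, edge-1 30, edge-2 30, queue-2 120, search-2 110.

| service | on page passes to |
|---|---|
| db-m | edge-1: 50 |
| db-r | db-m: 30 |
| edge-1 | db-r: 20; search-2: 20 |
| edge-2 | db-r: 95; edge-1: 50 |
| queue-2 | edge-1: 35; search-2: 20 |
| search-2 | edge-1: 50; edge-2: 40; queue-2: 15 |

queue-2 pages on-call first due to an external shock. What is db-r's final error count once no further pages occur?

20

Round 1 — queue-2 pages on-call (initial).
  edge-1: +35 → 35 ≥ 30
  search-2: +20 → 20 < 110
Round 2 — edge-1 pages on-call.
  db-r: +20 → 20 < 100
  search-2: +20 → 40 < 110
No further pages.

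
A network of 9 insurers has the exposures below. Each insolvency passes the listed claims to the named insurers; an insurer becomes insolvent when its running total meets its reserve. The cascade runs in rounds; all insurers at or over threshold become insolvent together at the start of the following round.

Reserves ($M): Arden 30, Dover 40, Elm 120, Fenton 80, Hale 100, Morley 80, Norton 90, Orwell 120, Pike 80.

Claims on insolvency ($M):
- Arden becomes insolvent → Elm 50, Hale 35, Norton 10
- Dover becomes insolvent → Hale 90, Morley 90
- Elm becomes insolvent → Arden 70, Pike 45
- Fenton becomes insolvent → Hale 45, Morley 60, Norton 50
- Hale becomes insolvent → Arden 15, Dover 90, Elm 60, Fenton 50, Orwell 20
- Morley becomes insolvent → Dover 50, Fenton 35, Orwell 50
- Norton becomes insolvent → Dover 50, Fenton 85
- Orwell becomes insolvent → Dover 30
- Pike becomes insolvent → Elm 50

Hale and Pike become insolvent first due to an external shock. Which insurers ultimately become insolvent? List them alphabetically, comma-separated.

Round 1 — Hale, Pike become insolvent (initial).
  Arden: +15 → 15 < 30
  Dover: +90 → 90 ≥ 40
  Elm: +60+50 → 110 < 120
  Fenton: +50 → 50 < 80
  Orwell: +20 → 20 < 120
Round 2 — Dover becomes insolvent.
  Morley: +90 → 90 ≥ 80
Round 3 — Morley becomes insolvent.
  Fenton: +35 → 85 ≥ 80
  Orwell: +50 → 70 < 120
Round 4 — Fenton becomes insolvent.
  Norton: +50 → 50 < 90
No further insolvencies.

Dover, Fenton, Hale, Morley, Pike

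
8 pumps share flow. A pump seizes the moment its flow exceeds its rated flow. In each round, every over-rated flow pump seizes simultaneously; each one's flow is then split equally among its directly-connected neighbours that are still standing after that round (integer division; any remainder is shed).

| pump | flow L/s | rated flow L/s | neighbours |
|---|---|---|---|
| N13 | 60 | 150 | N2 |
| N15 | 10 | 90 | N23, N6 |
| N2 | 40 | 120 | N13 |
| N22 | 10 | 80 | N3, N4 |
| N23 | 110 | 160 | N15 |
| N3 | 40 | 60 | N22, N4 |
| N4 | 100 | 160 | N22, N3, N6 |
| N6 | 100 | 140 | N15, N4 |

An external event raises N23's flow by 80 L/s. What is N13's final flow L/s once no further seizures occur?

Round 1 — N23 at 190 > 160. N23 seizes.
  N23 sheds 190 L/s to N15: 190 each.
    N15: 10+190 = 200 > 90
Round 2 — N15 seizes.
  N15 sheds 200 L/s to N6: 200 each.
    N6: 100+200 = 300 > 140
Round 3 — N6 seizes.
  N6 sheds 300 L/s to N4: 300 each.
    N4: 100+300 = 400 > 160
Round 4 — N4 seizes.
  N4 sheds 400 L/s to N22, N3: 200 each.
    N22: 10+200 = 210 > 80
    N3: 40+200 = 240 > 60
Round 5 — N22, N3 seize.
  N22 sheds 210 L/s: no online neighbours, lost.
  N3 sheds 240 L/s: no online neighbours, lost.
No further seizures.

60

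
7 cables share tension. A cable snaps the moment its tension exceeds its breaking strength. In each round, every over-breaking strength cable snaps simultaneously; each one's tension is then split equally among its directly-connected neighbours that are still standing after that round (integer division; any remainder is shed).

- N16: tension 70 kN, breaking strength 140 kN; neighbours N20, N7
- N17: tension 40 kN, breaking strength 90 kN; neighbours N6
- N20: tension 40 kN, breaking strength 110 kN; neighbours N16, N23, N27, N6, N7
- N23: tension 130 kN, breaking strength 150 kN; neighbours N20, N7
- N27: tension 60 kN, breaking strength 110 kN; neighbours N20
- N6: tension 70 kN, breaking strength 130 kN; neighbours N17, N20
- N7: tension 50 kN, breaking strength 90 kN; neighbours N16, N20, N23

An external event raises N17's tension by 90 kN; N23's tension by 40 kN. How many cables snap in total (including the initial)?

Round 1 — N17 at 130 > 90; N23 at 170 > 150. N17, N23 snap.
  N17 sheds 130 kN to N6: 130 each.
    N6: 70+130 = 200 > 130
  N23 sheds 170 kN to N20, N7: 85 each.
    N20: 40+85 = 125 > 110
    N7: 50+85 = 135 > 90
Round 2 — N20, N6, N7 snap.
  N20 sheds 125 kN to N16, N27: 62 each (1 lost).
    N16: 70+62 = 132 ≤ 140
    N27: 60+62 = 122 > 110
  N6 sheds 200 kN: no online neighbours, lost.
  N7 sheds 135 kN to N16: 135 each.
    N16: 132+135 = 267 > 140
Round 3 — N16, N27 snap.
  N16 sheds 267 kN: no online neighbours, lost.
  N27 sheds 122 kN: no online neighbours, lost.
No further breaks.

7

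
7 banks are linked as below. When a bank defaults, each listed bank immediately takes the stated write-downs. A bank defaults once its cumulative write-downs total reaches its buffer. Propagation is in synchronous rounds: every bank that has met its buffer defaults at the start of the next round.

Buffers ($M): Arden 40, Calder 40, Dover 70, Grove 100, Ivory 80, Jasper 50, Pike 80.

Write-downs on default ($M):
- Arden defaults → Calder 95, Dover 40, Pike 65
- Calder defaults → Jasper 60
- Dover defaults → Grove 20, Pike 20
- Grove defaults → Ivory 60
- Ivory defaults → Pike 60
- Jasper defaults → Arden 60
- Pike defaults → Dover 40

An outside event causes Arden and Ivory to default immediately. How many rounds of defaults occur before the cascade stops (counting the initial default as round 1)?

Round 1 — Arden, Ivory default (initial).
  Calder: +95 → 95 ≥ 40
  Dover: +40 → 40 < 70
  Pike: +65+60 → 125 ≥ 80
Round 2 — Calder, Pike default.
  Dover: +40 → 80 ≥ 70
  Jasper: +60 → 60 ≥ 50
Round 3 — Dover, Jasper default.
  Grove: +20 → 20 < 100
No further defaults.

3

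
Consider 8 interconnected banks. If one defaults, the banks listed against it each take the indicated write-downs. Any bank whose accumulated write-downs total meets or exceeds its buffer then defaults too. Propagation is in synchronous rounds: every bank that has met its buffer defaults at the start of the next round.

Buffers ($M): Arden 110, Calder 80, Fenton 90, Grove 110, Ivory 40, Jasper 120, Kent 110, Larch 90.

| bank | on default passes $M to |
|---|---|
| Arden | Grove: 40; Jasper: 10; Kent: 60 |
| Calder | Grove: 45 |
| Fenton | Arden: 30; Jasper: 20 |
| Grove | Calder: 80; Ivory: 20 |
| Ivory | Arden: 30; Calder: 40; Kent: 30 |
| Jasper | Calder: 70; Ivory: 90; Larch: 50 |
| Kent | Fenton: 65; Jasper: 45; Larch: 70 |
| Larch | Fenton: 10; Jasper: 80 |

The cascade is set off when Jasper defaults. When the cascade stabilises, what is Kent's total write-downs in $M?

Round 1 — Jasper defaults (initial).
  Calder: +70 → 70 < 80
  Ivory: +90 → 90 ≥ 40
  Larch: +50 → 50 < 90
Round 2 — Ivory defaults.
  Arden: +30 → 30 < 110
  Calder: +40 → 110 ≥ 80
  Kent: +30 → 30 < 110
Round 3 — Calder defaults.
  Grove: +45 → 45 < 110
No further defaults.

30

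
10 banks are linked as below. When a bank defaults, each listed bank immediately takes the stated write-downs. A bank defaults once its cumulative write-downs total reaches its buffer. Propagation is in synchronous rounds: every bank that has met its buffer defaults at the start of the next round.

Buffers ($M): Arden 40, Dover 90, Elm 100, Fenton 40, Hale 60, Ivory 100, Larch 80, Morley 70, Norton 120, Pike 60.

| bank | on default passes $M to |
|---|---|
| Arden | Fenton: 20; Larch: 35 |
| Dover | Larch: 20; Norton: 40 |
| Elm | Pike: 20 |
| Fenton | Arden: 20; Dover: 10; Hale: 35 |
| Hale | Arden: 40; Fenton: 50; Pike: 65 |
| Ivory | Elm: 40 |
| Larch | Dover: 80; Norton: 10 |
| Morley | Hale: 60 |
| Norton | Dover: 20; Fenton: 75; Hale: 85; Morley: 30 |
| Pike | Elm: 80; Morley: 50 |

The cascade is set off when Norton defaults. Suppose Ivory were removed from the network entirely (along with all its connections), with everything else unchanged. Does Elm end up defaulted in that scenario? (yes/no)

no

With Ivory removed:
Round 1 — Norton defaults (initial).
  Dover: +20 → 20 < 90
  Fenton: +75 → 75 ≥ 40
  Hale: +85 → 85 ≥ 60
  Morley: +30 → 30 < 70
Round 2 — Fenton, Hale default.
  Arden: +20+40 → 60 ≥ 40
  Dover: +10 → 30 < 90
  Pike: +65 → 65 ≥ 60
Round 3 — Arden, Pike default.
  Elm: +80 → 80 < 100
  Larch: +35 → 35 < 80
  Morley: +50 → 80 ≥ 70
Round 4 — Morley defaults.
No further defaults.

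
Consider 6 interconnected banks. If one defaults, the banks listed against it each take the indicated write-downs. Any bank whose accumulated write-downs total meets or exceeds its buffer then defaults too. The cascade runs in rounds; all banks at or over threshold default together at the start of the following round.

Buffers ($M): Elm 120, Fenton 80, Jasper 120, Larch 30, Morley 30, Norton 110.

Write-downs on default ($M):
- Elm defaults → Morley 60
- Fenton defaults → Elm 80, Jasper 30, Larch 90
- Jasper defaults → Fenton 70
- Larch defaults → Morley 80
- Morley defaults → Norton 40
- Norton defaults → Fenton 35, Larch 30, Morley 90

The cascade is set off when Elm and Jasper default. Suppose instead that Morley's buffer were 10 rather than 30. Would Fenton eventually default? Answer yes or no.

no

With Morley's buffer at 10:
Round 1 — Elm, Jasper default (initial).
  Fenton: +70 → 70 < 80
  Morley: +60 → 60 ≥ 10
Round 2 — Morley defaults.
  Norton: +40 → 40 < 110
No further defaults.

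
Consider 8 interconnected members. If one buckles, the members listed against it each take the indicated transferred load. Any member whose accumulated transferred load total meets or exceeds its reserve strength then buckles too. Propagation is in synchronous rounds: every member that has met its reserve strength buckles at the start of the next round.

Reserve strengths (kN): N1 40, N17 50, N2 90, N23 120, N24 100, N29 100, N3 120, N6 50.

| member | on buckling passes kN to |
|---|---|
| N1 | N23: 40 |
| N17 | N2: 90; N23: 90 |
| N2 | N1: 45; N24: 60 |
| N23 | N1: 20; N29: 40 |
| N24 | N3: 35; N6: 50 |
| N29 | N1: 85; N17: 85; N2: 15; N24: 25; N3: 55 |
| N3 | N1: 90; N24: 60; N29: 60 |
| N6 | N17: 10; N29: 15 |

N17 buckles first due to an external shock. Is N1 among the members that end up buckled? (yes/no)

yes

Round 1 — N17 buckles (initial).
  N2: +90 → 90 ≥ 90
  N23: +90 → 90 < 120
Round 2 — N2 buckles.
  N1: +45 → 45 ≥ 40
  N24: +60 → 60 < 100
Round 3 — N1 buckles.
  N23: +40 → 130 ≥ 120
Round 4 — N23 buckles.
  N29: +40 → 40 < 100
No further bucklings.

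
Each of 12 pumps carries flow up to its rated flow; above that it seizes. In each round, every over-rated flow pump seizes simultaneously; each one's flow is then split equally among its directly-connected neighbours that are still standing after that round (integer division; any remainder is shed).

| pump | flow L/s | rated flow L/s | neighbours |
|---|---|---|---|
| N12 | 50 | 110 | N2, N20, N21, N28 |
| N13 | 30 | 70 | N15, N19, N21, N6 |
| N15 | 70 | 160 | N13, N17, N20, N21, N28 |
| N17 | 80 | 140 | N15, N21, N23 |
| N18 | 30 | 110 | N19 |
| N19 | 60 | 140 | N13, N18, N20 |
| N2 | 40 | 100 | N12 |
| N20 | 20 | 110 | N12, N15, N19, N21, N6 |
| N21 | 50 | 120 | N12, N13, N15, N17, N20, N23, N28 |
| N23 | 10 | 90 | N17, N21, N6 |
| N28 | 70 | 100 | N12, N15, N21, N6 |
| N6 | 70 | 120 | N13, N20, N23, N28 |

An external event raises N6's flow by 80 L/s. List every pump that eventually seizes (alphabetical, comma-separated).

N28, N6

Round 1 — N6 at 150 > 120. N6 seizes.
  N6 sheds 150 L/s to N13, N20, N23, N28: 37 each (2 lost).
    N13: 30+37 = 67 ≤ 70
    N20: 20+37 = 57 ≤ 110
    N23: 10+37 = 47 ≤ 90
    N28: 70+37 = 107 > 100
Round 2 — N28 seizes.
  N28 sheds 107 L/s to N12, N15, N21: 35 each (2 lost).
    N12: 50+35 = 85 ≤ 110
    N15: 70+35 = 105 ≤ 160
    N21: 50+35 = 85 ≤ 120
No further seizures.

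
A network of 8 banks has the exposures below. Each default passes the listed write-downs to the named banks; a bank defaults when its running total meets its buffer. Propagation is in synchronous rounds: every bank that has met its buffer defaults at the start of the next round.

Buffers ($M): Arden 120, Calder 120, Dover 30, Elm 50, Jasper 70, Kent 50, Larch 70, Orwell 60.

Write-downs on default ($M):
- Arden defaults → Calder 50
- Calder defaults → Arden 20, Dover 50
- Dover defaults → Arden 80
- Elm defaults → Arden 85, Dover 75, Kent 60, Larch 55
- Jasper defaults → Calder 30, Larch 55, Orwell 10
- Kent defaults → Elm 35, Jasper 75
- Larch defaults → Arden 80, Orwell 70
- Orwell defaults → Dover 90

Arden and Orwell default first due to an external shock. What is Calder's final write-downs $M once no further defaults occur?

50

Round 1 — Arden, Orwell default (initial).
  Calder: +50 → 50 < 120
  Dover: +90 → 90 ≥ 30
Round 2 — Dover defaults.
No further defaults.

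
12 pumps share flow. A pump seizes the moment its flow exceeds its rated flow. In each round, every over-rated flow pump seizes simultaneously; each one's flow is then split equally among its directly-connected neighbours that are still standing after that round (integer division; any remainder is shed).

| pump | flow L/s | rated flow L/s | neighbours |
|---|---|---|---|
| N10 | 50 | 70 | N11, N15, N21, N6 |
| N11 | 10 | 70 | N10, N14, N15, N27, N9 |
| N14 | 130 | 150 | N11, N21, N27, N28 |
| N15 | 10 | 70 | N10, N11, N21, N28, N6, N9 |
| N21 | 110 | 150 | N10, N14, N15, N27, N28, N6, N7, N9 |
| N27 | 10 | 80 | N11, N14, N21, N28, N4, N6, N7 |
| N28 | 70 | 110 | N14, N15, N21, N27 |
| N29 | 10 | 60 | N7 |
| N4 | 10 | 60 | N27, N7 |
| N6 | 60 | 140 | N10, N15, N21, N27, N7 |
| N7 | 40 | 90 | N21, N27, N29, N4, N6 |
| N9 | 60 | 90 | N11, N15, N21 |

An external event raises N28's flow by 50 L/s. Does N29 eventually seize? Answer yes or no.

Round 1 — N28 at 120 > 110. N28 seizes.
  N28 sheds 120 L/s to N14, N15, N21, N27: 30 each.
    N14: 130+30 = 160 > 150
    N15: 10+30 = 40 ≤ 70
    N21: 110+30 = 140 ≤ 150
    N27: 10+30 = 40 ≤ 80
Round 2 — N14 seizes.
  N14 sheds 160 L/s to N11, N21, N27: 53 each (1 lost).
    N11: 10+53 = 63 ≤ 70
    N21: 140+53 = 193 > 150
    N27: 40+53 = 93 > 80
Round 3 — N21, N27 seize.
  N21 sheds 193 L/s to N10, N15, N6, N7, N9: 38 each (3 lost).
    N10: 50+38 = 88 > 70
    N15: 40+38 = 78 > 70
    N6: 60+38 = 98 ≤ 140
    N7: 40+38 = 78 ≤ 90
    N9: 60+38 = 98 > 90
  N27 sheds 93 L/s to N11, N4, N6, N7: 23 each (1 lost).
    N11: 63+23 = 86 > 70
    N4: 10+23 = 33 ≤ 60
    N6: 98+23 = 121 ≤ 140
    N7: 78+23 = 101 > 90
Round 4 — N10, N11, N15, N7, N9 seize.
  N10 sheds 88 L/s to N6: 88 each.
    N6: 121+88 = 209 > 140
  N11 sheds 86 L/s: no online neighbours, lost.
  N15 sheds 78 L/s to N6: 78 each.
    N6: 209+78 = 287 > 140
  N7 sheds 101 L/s to N29, N4, N6: 33 each (2 lost).
    N29: 10+33 = 43 ≤ 60
    N4: 33+33 = 66 > 60
    N6: 287+33 = 320 > 140
  N9 sheds 98 L/s: no online neighbours, lost.
Round 5 — N4, N6 seize.
  N4 sheds 66 L/s: no online neighbours, lost.
  N6 sheds 320 L/s: no online neighbours, lost.
No further seizures.

no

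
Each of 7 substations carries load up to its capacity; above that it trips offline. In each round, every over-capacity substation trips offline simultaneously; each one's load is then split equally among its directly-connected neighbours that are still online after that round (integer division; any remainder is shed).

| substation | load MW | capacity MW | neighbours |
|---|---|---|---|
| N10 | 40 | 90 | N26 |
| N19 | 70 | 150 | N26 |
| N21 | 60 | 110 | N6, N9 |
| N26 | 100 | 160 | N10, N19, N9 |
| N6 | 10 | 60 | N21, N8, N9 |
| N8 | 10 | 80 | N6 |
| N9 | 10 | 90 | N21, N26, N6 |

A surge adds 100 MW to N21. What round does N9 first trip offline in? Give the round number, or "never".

3

Round 1 — N21 at 160 > 110. N21 trips offline.
  N21 sheds 160 MW to N6, N9: 80 each.
    N6: 10+80 = 90 > 60
    N9: 10+80 = 90 ≤ 90
Round 2 — N6 trips offline.
  N6 sheds 90 MW to N8, N9: 45 each.
    N8: 10+45 = 55 ≤ 80
    N9: 90+45 = 135 > 90
Round 3 — N9 trips offline.
  N9 sheds 135 MW to N26: 135 each.
    N26: 100+135 = 235 > 160
Round 4 — N26 trips offline.
  N26 sheds 235 MW to N10, N19: 117 each (1 lost).
    N10: 40+117 = 157 > 90
    N19: 70+117 = 187 > 150
Round 5 — N10, N19 trip offline.
  N10 sheds 157 MW: no online neighbours, lost.
  N19 sheds 187 MW: no online neighbours, lost.
No further trips.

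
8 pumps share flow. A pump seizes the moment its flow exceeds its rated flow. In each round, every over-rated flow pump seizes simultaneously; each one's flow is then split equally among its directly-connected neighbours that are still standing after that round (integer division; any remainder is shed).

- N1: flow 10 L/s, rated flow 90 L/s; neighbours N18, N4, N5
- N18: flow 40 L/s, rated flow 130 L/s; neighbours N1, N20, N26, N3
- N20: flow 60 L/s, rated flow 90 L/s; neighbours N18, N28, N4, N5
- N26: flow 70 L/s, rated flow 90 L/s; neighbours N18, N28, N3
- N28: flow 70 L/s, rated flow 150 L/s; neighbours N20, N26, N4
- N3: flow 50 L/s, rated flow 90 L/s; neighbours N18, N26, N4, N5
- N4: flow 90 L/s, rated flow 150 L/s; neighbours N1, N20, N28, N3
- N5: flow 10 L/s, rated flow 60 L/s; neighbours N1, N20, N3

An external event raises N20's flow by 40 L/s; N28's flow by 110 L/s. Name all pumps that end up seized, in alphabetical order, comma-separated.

Round 1 — N20 at 100 > 90; N28 at 180 > 150. N20, N28 seize.
  N20 sheds 100 L/s to N18, N4, N5: 33 each (1 lost).
    N18: 40+33 = 73 ≤ 130
    N4: 90+33 = 123 ≤ 150
    N5: 10+33 = 43 ≤ 60
  N28 sheds 180 L/s to N26, N4: 90 each.
    N26: 70+90 = 160 > 90
    N4: 123+90 = 213 > 150
Round 2 — N26, N4 seize.
  N26 sheds 160 L/s to N18, N3: 80 each.
    N18: 73+80 = 153 > 130
    N3: 50+80 = 130 > 90
  N4 sheds 213 L/s to N1, N3: 106 each (1 lost).
    N1: 10+106 = 116 > 90
    N3: 130+106 = 236 > 90
Round 3 — N1, N18, N3 seize.
  N1 sheds 116 L/s to N5: 116 each.
    N5: 43+116 = 159 > 60
  N18 sheds 153 L/s: no online neighbours, lost.
  N3 sheds 236 L/s to N5: 236 each.
    N5: 159+236 = 395 > 60
Round 4 — N5 seizes.
  N5 sheds 395 L/s: no online neighbours, lost.
No further seizures.

N1, N18, N20, N26, N28, N3, N4, N5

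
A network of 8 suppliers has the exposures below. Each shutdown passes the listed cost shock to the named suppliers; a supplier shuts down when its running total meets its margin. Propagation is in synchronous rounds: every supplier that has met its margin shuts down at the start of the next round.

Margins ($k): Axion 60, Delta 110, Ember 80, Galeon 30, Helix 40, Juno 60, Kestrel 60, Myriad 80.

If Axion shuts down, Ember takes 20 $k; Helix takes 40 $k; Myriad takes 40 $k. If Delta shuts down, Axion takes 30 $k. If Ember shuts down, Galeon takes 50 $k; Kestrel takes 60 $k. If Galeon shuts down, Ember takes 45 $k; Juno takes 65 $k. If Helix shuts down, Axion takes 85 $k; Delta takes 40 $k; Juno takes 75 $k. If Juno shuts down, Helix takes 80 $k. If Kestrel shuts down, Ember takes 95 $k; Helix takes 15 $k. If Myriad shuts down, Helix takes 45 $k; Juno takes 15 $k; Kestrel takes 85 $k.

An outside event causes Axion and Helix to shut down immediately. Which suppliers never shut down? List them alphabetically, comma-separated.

Delta, Ember, Galeon, Kestrel, Myriad

Round 1 — Axion, Helix shut down (initial).
  Delta: +40 → 40 < 110
  Ember: +20 → 20 < 80
  Juno: +75 → 75 ≥ 60
  Myriad: +40 → 40 < 80
Round 2 — Juno shuts down.
No further shutdowns.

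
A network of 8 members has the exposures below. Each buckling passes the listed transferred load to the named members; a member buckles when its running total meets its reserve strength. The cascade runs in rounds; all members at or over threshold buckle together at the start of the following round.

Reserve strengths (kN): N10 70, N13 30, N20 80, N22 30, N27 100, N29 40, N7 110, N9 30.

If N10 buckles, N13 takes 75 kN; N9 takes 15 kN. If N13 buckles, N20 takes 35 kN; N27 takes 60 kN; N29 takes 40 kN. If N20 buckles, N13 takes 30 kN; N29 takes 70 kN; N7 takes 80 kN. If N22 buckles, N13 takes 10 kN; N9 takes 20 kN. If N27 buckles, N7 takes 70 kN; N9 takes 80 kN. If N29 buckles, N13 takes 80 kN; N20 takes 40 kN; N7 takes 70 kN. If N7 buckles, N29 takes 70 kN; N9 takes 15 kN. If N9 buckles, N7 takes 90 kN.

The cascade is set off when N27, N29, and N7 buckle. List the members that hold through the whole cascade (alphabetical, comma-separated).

Round 1 — N27, N29, N7 buckle (initial).
  N13: +80 → 80 ≥ 30
  N20: +40 → 40 < 80
  N9: +80+15 → 95 ≥ 30
Round 2 — N13, N9 buckle.
  N20: +35 → 75 < 80
No further bucklings.

N10, N20, N22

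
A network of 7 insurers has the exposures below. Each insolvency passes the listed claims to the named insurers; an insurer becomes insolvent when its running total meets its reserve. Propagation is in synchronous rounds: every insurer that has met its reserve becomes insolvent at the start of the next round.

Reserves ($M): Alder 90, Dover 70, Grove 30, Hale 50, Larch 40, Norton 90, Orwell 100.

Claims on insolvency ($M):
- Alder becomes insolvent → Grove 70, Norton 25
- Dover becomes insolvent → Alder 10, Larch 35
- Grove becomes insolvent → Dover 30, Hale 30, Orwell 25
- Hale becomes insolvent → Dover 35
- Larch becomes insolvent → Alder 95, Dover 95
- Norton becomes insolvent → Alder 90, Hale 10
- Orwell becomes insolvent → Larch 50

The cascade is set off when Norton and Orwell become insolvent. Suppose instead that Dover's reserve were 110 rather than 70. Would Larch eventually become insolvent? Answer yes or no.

With Dover's reserve at 110:
Round 1 — Norton, Orwell become insolvent (initial).
  Alder: +90 → 90 ≥ 90
  Hale: +10 → 10 < 50
  Larch: +50 → 50 ≥ 40
Round 2 — Alder, Larch become insolvent.
  Dover: +95 → 95 < 110
  Grove: +70 → 70 ≥ 30
Round 3 — Grove becomes insolvent.
  Dover: +30 → 125 ≥ 110
  Hale: +30 → 40 < 50
Round 4 — Dover becomes insolvent.
No further insolvencies.

yes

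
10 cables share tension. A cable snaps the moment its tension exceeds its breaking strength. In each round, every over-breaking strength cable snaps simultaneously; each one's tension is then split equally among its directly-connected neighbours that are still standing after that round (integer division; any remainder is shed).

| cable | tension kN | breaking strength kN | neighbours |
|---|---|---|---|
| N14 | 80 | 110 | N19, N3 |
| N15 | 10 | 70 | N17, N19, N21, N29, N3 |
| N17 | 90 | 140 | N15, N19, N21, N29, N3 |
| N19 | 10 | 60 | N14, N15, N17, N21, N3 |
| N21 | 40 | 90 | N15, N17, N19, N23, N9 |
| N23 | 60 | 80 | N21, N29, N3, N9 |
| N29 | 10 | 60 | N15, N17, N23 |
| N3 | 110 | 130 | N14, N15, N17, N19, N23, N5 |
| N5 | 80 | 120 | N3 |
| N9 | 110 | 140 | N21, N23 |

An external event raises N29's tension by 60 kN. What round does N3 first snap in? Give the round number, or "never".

3

Round 1 — N29 at 70 > 60. N29 snaps.
  N29 sheds 70 kN to N15, N17, N23: 23 each (1 lost).
    N15: 10+23 = 33 ≤ 70
    N17: 90+23 = 113 ≤ 140
    N23: 60+23 = 83 > 80
Round 2 — N23 snaps.
  N23 sheds 83 kN to N21, N3, N9: 27 each (2 lost).
    N21: 40+27 = 67 ≤ 90
    N3: 110+27 = 137 > 130
    N9: 110+27 = 137 ≤ 140
Round 3 — N3 snaps.
  N3 sheds 137 kN to N14, N15, N17, N19, N5: 27 each (2 lost).
    N14: 80+27 = 107 ≤ 110
    N15: 33+27 = 60 ≤ 70
    N17: 113+27 = 140 ≤ 140
    N19: 10+27 = 37 ≤ 60
    N5: 80+27 = 107 ≤ 120
No further breaks.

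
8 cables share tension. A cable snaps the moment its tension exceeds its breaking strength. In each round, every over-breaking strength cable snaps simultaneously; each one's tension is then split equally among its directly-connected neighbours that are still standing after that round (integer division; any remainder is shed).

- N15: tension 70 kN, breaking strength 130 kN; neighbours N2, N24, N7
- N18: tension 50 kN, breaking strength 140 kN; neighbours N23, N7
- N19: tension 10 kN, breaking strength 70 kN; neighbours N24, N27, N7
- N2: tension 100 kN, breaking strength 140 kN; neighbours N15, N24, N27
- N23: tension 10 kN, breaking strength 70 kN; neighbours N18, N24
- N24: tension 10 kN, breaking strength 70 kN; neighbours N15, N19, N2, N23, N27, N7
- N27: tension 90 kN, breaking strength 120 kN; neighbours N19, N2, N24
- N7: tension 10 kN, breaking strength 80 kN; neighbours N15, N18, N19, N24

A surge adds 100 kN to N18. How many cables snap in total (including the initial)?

Round 1 — N18 at 150 > 140. N18 snaps.
  N18 sheds 150 kN to N23, N7: 75 each.
    N23: 10+75 = 85 > 70
    N7: 10+75 = 85 > 80
Round 2 — N23, N7 snap.
  N23 sheds 85 kN to N24: 85 each.
    N24: 10+85 = 95 > 70
  N7 sheds 85 kN to N15, N19, N24: 28 each (1 lost).
    N15: 70+28 = 98 ≤ 130
    N19: 10+28 = 38 ≤ 70
    N24: 95+28 = 123 > 70
Round 3 — N24 snaps.
  N24 sheds 123 kN to N15, N19, N2, N27: 30 each (3 lost).
    N15: 98+30 = 128 ≤ 130
    N19: 38+30 = 68 ≤ 70
    N2: 100+30 = 130 ≤ 140
    N27: 90+30 = 120 ≤ 120
No further breaks.

4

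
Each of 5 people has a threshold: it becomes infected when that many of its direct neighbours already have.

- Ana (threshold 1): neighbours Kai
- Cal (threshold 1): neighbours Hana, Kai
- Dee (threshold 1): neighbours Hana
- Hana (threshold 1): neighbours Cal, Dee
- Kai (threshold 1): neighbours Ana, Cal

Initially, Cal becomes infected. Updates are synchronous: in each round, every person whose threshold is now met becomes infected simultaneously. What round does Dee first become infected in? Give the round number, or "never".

3

Round 1 — Cal becomes infected (initial).
Round 2 — checking thresholds:
  Hana: 1 of 2 neighbours ≥ 1, becomes infected.
  Kai: 1 of 2 neighbours ≥ 1, becomes infected.
Round 3 — checking thresholds:
  Ana: 1 of 1 neighbours ≥ 1, becomes infected.
  Dee: 1 of 1 neighbours ≥ 1, becomes infected.
Round 4 — no new infections; cascade stops.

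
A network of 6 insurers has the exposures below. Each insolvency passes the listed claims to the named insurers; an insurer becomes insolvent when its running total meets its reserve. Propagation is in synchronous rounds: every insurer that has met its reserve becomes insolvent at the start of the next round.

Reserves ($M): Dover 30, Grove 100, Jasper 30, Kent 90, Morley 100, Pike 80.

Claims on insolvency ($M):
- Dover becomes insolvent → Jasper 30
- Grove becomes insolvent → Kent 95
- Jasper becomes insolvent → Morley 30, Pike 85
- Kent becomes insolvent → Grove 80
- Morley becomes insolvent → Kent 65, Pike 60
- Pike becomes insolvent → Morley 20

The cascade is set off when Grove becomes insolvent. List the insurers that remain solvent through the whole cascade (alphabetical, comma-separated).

Dover, Jasper, Morley, Pike

Round 1 — Grove becomes insolvent (initial).
  Kent: +95 → 95 ≥ 90
Round 2 — Kent becomes insolvent.
No further insolvencies.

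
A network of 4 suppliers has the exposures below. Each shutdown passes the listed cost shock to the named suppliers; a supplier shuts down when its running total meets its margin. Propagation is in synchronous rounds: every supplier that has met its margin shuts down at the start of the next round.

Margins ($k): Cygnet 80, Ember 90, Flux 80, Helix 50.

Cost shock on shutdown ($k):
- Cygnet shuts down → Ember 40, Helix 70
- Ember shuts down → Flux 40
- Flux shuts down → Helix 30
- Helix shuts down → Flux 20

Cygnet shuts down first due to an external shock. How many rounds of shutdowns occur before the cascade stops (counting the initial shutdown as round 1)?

2

Round 1 — Cygnet shuts down (initial).
  Ember: +40 → 40 < 90
  Helix: +70 → 70 ≥ 50
Round 2 — Helix shuts down.
  Flux: +20 → 20 < 80
No further shutdowns.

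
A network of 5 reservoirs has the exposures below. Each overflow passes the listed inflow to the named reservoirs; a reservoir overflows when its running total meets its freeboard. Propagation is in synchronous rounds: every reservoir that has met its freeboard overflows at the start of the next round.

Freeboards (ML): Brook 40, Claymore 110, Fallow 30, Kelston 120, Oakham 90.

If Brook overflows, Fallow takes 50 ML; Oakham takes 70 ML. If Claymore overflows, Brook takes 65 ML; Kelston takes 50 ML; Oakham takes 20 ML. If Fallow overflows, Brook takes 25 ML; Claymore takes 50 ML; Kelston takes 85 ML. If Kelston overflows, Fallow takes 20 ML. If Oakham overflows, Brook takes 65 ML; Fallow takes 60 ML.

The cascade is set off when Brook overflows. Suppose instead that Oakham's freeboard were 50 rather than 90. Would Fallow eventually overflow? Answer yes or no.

yes

With Oakham's freeboard at 50:
Round 1 — Brook overflows (initial).
  Fallow: +50 → 50 ≥ 30
  Oakham: +70 → 70 ≥ 50
Round 2 — Fallow, Oakham overflow.
  Claymore: +50 → 50 < 110
  Kelston: +85 → 85 < 120
No further overflows.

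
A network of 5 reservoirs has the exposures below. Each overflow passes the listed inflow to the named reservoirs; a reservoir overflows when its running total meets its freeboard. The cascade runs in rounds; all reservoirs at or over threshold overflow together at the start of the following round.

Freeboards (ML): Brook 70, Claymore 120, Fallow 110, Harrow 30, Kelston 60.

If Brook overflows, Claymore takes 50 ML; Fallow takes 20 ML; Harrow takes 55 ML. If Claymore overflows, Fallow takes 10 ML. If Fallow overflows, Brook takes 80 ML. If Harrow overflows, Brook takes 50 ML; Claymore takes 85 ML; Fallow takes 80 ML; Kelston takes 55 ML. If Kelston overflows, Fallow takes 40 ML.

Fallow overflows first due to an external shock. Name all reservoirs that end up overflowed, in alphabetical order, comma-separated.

Brook, Claymore, Fallow, Harrow

Round 1 — Fallow overflows (initial).
  Brook: +80 → 80 ≥ 70
Round 2 — Brook overflows.
  Claymore: +50 → 50 < 120
  Harrow: +55 → 55 ≥ 30
Round 3 — Harrow overflows.
  Claymore: +85 → 135 ≥ 120
  Kelston: +55 → 55 < 60
Round 4 — Claymore overflows.
No further overflows.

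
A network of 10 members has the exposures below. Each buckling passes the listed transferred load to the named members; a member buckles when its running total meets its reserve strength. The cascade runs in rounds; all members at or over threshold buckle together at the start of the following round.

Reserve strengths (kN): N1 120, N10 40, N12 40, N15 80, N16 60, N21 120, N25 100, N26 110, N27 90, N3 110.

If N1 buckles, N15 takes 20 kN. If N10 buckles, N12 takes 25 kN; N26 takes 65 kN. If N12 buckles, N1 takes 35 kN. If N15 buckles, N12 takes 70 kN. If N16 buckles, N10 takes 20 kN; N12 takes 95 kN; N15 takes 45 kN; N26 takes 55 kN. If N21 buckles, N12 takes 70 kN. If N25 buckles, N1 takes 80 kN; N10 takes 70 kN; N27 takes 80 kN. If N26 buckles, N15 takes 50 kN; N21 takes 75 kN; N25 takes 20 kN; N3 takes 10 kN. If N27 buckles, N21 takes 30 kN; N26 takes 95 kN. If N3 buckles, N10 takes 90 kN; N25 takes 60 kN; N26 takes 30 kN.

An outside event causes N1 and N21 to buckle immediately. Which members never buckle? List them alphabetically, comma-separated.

Round 1 — N1, N21 buckle (initial).
  N12: +70 → 70 ≥ 40
  N15: +20 → 20 < 80
Round 2 — N12 buckles.
No further bucklings.

N10, N15, N16, N25, N26, N27, N3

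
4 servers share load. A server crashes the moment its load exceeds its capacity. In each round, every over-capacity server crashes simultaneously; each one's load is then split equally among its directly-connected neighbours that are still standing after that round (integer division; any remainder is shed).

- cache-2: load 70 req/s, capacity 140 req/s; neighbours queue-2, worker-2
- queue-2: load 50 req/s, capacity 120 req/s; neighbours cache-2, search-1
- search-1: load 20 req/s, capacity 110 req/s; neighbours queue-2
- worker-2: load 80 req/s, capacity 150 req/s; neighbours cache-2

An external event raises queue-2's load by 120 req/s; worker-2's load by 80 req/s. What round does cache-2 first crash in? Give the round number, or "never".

Round 1 — queue-2 at 170 > 120; worker-2 at 160 > 150. queue-2, worker-2 crash.
  queue-2 sheds 170 req/s to cache-2, search-1: 85 each.
    cache-2: 70+85 = 155 > 140
    search-1: 20+85 = 105 ≤ 110
  worker-2 sheds 160 req/s to cache-2: 160 each.
    cache-2: 155+160 = 315 > 140
Round 2 — cache-2 crashes.
  cache-2 sheds 315 req/s: no online neighbours, lost.
No further crashes.

2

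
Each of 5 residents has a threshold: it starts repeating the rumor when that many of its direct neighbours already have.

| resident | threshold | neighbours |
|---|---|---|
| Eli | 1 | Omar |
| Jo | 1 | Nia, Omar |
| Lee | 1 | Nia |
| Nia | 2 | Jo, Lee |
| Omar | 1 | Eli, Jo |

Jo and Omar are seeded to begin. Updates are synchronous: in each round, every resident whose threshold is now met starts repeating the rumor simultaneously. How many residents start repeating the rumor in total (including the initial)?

Round 1 — Jo, Omar start repeating the rumor (initial).
Round 2 — checking thresholds:
  Eli: 1 of 1 neighbours ≥ 1, starts repeating the rumor.
  Nia: 1 of 2 neighbours < 2, below threshold.
Round 3 — no new spreads; cascade stops.

3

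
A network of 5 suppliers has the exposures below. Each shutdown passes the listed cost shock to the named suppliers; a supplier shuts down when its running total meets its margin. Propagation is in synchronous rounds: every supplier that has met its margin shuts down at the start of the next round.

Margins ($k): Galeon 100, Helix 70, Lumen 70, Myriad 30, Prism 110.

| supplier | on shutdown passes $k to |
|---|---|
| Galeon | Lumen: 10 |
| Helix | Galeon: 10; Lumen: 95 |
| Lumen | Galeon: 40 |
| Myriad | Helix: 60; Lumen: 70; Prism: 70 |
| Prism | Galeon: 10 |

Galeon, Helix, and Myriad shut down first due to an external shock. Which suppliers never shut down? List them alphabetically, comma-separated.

Prism

Round 1 — Galeon, Helix, Myriad shut down (initial).
  Lumen: +10+95+70 → 175 ≥ 70
  Prism: +70 → 70 < 110
Round 2 — Lumen shuts down.
No further shutdowns.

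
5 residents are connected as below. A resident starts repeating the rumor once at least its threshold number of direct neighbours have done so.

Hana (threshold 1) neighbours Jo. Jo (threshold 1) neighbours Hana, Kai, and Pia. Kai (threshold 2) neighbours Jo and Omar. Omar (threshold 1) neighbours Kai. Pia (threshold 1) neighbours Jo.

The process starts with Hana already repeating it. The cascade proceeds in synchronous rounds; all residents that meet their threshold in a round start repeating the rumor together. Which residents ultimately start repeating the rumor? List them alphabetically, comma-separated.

Round 1 — Hana starts repeating the rumor (initial).
Round 2 — checking thresholds:
  Jo: 1 of 3 neighbours ≥ 1, starts repeating the rumor.
Round 3 — checking thresholds:
  Kai: 1 of 2 neighbours < 2, not yet.
  Pia: 1 of 1 neighbours ≥ 1, starts repeating the rumor.
Round 4 — no new spreads; cascade stops.

Hana, Jo, Pia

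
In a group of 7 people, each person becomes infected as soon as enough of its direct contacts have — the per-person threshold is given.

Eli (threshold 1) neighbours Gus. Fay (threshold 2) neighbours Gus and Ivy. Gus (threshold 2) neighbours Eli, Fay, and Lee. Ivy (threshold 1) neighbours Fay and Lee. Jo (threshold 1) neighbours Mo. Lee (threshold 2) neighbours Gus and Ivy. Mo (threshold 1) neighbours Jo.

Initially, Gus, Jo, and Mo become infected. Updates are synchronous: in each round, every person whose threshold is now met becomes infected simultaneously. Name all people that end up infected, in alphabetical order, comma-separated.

Round 1 — Gus, Jo, Mo become infected (initial).
Round 2 — checking thresholds:
  Eli: 1 of 1 neighbours ≥ 1, becomes infected.
  Fay: 1 of 2 neighbours < 2, holds.
  Lee: 1 of 2 neighbours < 2, holds.
Round 3 — no new infections; cascade stops.

Eli, Gus, Jo, Mo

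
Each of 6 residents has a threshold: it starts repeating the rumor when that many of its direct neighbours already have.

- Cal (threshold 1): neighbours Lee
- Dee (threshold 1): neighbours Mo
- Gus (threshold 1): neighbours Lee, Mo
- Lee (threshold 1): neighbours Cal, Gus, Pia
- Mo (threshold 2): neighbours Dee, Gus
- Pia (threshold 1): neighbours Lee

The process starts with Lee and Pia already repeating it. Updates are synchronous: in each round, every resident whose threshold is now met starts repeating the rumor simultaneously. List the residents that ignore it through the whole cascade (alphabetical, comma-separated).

Dee, Mo

Round 1 — Lee, Pia start repeating the rumor (initial).
Round 2 — checking thresholds:
  Cal: 1 of 1 neighbours ≥ 1, starts repeating the rumor.
  Gus: 1 of 2 neighbours ≥ 1, starts repeating the rumor.
Round 3 — no new spreads; cascade stops.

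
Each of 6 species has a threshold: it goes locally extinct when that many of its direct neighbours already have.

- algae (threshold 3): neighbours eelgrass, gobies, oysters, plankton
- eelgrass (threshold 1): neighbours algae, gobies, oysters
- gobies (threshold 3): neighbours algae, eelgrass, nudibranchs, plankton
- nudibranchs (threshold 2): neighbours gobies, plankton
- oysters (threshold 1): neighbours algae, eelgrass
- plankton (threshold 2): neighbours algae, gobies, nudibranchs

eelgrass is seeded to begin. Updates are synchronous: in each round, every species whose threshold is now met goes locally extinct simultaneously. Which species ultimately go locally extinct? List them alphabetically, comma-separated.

Round 1 — eelgrass goes locally extinct (initial).
Round 2 — checking thresholds:
  algae: 1 of 4 neighbours < 3, holds.
  gobies: 1 of 4 neighbours < 3, holds.
  oysters: 1 of 2 neighbours ≥ 1, goes locally extinct.
Round 3 — no new extinctions; cascade stops.

eelgrass, oysters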